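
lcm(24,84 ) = 168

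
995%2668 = 995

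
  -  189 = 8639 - 8828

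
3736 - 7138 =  - 3402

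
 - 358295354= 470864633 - 829159987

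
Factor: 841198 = 2^1*420599^1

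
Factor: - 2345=-5^1 * 7^1*67^1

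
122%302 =122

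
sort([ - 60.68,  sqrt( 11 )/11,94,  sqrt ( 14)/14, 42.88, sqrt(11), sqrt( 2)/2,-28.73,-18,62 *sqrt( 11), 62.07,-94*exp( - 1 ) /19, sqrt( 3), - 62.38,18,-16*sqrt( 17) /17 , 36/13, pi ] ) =[-62.38,-60.68,-28.73, - 18, - 16*sqrt( 17)/17,-94*exp(-1)/19,  sqrt( 14)/14,  sqrt( 11)/11, sqrt(2)/2,sqrt( 3 ), 36/13, pi, sqrt( 11), 18,42.88,62.07, 94,62  *  sqrt( 11) ]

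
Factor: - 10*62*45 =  - 27900 = - 2^2*3^2*5^2*31^1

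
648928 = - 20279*( - 32 )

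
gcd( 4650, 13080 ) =30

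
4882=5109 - 227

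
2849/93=30 + 59/93  =  30.63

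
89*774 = 68886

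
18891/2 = 9445 + 1/2 = 9445.50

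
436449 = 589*741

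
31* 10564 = 327484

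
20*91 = 1820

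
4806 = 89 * 54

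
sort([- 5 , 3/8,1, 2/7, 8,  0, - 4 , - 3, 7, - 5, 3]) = [ - 5, - 5, - 4, - 3, 0,2/7,3/8,1, 3, 7, 8] 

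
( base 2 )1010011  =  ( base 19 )47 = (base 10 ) 83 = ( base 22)3H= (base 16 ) 53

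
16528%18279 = 16528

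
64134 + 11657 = 75791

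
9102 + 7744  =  16846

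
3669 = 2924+745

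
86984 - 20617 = 66367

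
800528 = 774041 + 26487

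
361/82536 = 19/4344 = 0.00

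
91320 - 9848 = 81472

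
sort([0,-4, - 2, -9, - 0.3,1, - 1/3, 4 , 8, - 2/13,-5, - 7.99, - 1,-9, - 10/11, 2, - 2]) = [ - 9, - 9, - 7.99, - 5,  -  4, - 2, - 2, - 1, - 10/11, - 1/3 , - 0.3, - 2/13, 0, 1, 2, 4, 8]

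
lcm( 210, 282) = 9870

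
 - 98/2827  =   - 1 + 2729/2827 = - 0.03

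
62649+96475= 159124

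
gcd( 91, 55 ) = 1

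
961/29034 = 961/29034= 0.03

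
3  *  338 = 1014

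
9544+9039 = 18583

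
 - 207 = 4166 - 4373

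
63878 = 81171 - 17293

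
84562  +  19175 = 103737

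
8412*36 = 302832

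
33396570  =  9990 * 3343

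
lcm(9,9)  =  9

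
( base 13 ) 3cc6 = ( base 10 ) 8781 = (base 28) b5h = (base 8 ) 21115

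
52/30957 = 52/30957 = 0.00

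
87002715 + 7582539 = 94585254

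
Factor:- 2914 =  - 2^1*31^1*47^1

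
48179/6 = 8029 + 5/6 = 8029.83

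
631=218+413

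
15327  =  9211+6116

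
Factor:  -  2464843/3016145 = -5^ ( - 1)  *  11^ (-1 )*29^ (-1)* 31^( - 1)*59^1 * 61^ (-1 )*41777^1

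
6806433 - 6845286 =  - 38853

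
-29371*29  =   - 851759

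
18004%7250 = 3504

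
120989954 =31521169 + 89468785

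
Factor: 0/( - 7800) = 0^1 = 0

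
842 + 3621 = 4463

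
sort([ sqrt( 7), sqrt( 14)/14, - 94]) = [  -  94,sqrt( 14 )/14, sqrt( 7 )]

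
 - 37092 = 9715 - 46807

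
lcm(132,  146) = 9636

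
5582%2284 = 1014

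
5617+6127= 11744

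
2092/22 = 1046/11 = 95.09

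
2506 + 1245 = 3751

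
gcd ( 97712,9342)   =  2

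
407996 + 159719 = 567715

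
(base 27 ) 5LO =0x108C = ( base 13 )1C0B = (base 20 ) ABG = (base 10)4236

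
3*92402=277206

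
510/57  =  170/19 = 8.95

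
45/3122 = 45/3122 = 0.01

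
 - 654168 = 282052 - 936220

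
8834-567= 8267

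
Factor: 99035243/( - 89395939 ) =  - 89395939^( - 1)*99035243^1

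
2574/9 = 286=286.00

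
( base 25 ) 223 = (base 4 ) 110113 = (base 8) 2427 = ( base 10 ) 1303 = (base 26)1O3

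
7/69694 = 7/69694= 0.00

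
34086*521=17758806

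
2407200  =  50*48144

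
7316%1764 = 260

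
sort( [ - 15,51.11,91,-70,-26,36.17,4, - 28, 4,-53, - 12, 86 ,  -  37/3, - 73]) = [ - 73, - 70, - 53,-28, - 26, - 15, - 37/3, - 12, 4 , 4, 36.17,51.11,  86,  91 ]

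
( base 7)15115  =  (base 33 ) 3RJ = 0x1051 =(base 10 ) 4177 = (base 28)595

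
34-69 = -35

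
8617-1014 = 7603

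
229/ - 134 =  - 229/134 = - 1.71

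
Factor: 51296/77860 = 56/85 = 2^3*5^( - 1)*7^1*17^( -1)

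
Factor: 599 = 599^1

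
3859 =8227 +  - 4368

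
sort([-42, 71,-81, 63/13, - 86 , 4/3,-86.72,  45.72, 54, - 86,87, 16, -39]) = [-86.72, - 86, - 86, - 81, - 42, - 39, 4/3, 63/13,  16, 45.72, 54, 71,87 ]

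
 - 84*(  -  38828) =3261552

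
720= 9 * 80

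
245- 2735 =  - 2490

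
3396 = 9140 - 5744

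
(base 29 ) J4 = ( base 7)1422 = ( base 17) 1fb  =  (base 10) 555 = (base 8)1053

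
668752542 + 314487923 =983240465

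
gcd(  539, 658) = 7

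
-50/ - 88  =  25/44=0.57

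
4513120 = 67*67360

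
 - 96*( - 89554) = 8597184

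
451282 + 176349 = 627631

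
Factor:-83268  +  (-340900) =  - 424168=- 2^3 * 37^1*1433^1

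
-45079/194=  -  233 + 123/194= - 232.37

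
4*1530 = 6120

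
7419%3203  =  1013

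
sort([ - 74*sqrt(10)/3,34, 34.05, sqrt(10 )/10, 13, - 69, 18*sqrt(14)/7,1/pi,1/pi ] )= [-74 * sqrt(10)/3, - 69, sqrt (10 )/10, 1/pi,1/pi,18*sqrt(14)/7, 13, 34, 34.05 ]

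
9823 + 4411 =14234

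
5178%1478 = 744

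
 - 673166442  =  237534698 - 910701140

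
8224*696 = 5723904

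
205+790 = 995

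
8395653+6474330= 14869983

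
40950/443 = 92 + 194/443 = 92.44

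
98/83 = 1 + 15/83 = 1.18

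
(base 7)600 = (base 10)294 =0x126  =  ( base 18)G6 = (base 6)1210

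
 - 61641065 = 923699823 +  - 985340888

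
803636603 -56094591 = 747542012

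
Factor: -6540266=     -  2^1*479^1*6827^1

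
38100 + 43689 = 81789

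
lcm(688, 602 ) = 4816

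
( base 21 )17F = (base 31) JE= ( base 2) 1001011011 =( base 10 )603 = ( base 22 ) 159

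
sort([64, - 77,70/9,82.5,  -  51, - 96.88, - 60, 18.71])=[ - 96.88, - 77, - 60, - 51,70/9,18.71,64,82.5]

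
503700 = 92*5475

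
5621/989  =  5 + 676/989 = 5.68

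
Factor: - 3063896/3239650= - 2^2*5^( - 2 ) * 11^1 * 37^1*941^1*64793^( - 1 ) =- 1531948/1619825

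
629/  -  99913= - 1 + 99284/99913= -0.01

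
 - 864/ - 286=432/143 = 3.02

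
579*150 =86850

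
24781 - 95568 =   -  70787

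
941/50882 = 941/50882  =  0.02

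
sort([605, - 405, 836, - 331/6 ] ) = [ - 405,  -  331/6,  605 , 836]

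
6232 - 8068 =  - 1836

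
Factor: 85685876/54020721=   2^2* 3^( - 1 )*23^(-1 )*191^( - 1 )*1543^1*4099^ ( - 1)*13883^1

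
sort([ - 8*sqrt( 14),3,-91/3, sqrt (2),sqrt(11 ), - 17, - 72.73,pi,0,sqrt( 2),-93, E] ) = [ - 93,-72.73, - 91/3, - 8 * sqrt ( 14),-17,0,sqrt(2), sqrt(2),E, 3, pi,sqrt( 11 )] 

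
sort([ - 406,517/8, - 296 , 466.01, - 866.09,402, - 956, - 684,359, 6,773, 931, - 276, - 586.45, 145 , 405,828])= [ - 956, - 866.09, - 684, - 586.45,- 406,-296, - 276, 6,517/8, 145,359,402, 405, 466.01 , 773,828,931 ] 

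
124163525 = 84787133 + 39376392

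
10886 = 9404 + 1482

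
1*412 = 412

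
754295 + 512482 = 1266777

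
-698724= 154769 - 853493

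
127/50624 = 127/50624 = 0.00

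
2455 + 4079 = 6534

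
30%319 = 30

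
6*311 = 1866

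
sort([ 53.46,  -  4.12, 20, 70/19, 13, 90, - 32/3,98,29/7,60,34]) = [-32/3, - 4.12,70/19, 29/7, 13, 20,34,53.46,60,90,98 ] 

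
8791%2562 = 1105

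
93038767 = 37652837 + 55385930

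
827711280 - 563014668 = 264696612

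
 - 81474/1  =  -81474 = - 81474.00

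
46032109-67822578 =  - 21790469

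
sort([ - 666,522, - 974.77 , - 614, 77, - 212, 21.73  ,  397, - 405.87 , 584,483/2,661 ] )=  [ - 974.77, - 666, - 614,-405.87, - 212 , 21.73, 77,483/2 , 397,522,584, 661]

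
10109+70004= 80113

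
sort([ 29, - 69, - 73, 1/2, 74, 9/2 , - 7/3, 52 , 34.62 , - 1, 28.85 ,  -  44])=[ - 73, - 69, - 44 ,-7/3, - 1, 1/2,9/2,28.85,29, 34.62,52, 74 ] 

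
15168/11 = 15168/11 =1378.91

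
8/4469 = 8/4469 = 0.00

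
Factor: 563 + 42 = 605  =  5^1* 11^2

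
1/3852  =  1/3852 = 0.00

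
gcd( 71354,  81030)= 2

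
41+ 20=61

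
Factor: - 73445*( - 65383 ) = 5^1*37^1 * 151^1*397^1 * 433^1 =4802054435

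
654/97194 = 109/16199 = 0.01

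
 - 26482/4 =- 13241/2= - 6620.50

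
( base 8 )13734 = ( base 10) 6108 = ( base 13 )2A1B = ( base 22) cde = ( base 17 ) 1425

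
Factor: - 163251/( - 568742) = 2^( - 1) *3^2*11^1*17^1 * 97^1 * 199^(-1)*1429^ ( - 1)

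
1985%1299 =686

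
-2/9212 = - 1+4605/4606 = - 0.00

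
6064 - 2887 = 3177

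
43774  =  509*86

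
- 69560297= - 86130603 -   -  16570306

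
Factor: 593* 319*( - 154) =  - 29131718= - 2^1 * 7^1*11^2*29^1*593^1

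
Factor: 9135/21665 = 3^2 * 29^1*619^( - 1) = 261/619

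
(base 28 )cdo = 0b10011001000100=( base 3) 111102211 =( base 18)1C44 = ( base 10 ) 9796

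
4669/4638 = 1 + 31/4638 = 1.01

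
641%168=137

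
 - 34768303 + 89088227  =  54319924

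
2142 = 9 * 238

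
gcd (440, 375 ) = 5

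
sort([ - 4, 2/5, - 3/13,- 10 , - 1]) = [ - 10,-4, - 1, - 3/13, 2/5]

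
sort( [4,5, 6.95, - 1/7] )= [ - 1/7 , 4, 5, 6.95 ]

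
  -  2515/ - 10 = 503/2 =251.50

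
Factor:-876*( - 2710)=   2^3*3^1*5^1 * 73^1*  271^1=2373960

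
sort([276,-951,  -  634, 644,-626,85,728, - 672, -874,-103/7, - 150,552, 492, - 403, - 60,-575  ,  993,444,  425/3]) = [ - 951, - 874, - 672, - 634, - 626, - 575, -403,-150 ,  -  60, - 103/7,85,425/3,276,444,492,552,644,728,993]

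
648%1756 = 648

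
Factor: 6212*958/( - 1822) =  - 2^2*479^1* 911^ ( - 1)*1553^1 = - 2975548/911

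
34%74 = 34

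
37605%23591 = 14014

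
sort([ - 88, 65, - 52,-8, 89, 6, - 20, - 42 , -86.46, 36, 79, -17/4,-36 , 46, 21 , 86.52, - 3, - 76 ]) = [  -  88, -86.46, - 76, - 52 , - 42, - 36, - 20 ,  -  8, - 17/4, - 3 , 6, 21, 36,  46,65,  79, 86.52 , 89 ]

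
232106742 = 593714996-361608254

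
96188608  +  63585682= 159774290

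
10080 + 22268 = 32348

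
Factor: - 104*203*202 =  - 4264624 = - 2^4*7^1 * 13^1*29^1*101^1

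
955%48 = 43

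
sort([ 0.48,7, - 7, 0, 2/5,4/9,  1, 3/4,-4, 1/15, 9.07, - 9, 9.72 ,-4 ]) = [ - 9 , - 7,  -  4, - 4,0,1/15, 2/5, 4/9,0.48,3/4, 1,7,  9.07,9.72 ] 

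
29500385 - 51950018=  - 22449633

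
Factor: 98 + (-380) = -282  =  - 2^1*3^1*47^1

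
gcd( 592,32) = 16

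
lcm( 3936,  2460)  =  19680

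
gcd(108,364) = 4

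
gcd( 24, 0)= 24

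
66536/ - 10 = -6654+2/5 =- 6653.60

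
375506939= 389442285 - 13935346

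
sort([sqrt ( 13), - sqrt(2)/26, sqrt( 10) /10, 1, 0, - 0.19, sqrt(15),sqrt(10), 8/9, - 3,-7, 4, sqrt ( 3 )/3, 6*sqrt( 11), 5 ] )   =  [ - 7, - 3, - 0.19,  -  sqrt (2)/26, 0, sqrt( 10)/10, sqrt(3 )/3, 8/9, 1 , sqrt( 10 ),sqrt ( 13 ), sqrt( 15), 4,5,6 * sqrt(11) ] 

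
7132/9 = 792 + 4/9=792.44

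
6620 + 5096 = 11716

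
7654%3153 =1348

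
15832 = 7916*2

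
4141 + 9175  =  13316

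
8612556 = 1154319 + 7458237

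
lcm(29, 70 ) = 2030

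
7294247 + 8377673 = 15671920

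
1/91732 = 1/91732 =0.00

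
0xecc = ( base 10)3788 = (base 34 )39E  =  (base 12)2238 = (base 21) 8c8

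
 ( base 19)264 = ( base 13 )4c8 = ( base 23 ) 1dc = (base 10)840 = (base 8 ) 1510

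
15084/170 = 88 +62/85  =  88.73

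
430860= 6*71810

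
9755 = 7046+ 2709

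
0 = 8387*0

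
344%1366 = 344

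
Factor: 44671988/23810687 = 2^2*17^1*97^(-1 )*149^1*4409^1 * 245471^( - 1) 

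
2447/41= 2447/41 = 59.68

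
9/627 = 3/209 = 0.01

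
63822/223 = 63822/223 = 286.20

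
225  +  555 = 780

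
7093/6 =7093/6 = 1182.17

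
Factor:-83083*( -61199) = 7^1*11^1*13^1 * 19^1 * 83^1*3221^1=5084596517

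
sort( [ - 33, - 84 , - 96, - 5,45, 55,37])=[ -96, - 84,- 33, - 5, 37, 45, 55]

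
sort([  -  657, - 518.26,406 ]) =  [-657, - 518.26, 406] 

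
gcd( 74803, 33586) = 1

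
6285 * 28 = 175980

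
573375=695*825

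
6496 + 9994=16490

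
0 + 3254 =3254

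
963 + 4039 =5002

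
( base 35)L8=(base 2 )1011100111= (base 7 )2111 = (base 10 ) 743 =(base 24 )16N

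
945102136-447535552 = 497566584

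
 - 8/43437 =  - 8/43437 = - 0.00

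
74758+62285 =137043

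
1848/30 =61+3/5 = 61.60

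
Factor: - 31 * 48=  - 2^4 * 3^1*31^1=   - 1488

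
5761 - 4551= 1210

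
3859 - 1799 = 2060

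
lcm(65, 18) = 1170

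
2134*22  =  46948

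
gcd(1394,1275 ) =17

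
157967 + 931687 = 1089654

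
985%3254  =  985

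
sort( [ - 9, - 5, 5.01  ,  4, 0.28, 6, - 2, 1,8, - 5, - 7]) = [-9, - 7,-5, - 5, - 2, 0.28,  1, 4, 5.01, 6,8]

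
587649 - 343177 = 244472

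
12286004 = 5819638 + 6466366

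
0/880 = 0 = 0.00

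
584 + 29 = 613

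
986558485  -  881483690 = 105074795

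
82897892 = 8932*9281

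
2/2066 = 1/1033 = 0.00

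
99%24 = 3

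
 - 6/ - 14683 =6/14683 = 0.00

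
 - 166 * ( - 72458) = 12028028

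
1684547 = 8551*197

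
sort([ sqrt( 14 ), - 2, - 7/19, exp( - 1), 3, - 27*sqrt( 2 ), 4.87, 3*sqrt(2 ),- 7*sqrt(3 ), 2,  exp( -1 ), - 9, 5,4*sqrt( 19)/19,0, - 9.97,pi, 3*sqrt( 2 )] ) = [ - 27*sqrt( 2), - 7  *  sqrt( 3), - 9.97, - 9, - 2, - 7/19,0 , exp(-1), exp( - 1), 4 *sqrt( 19) /19, 2,3, pi, sqrt(14),3*sqrt(2),3 * sqrt(2),4.87, 5 ] 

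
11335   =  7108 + 4227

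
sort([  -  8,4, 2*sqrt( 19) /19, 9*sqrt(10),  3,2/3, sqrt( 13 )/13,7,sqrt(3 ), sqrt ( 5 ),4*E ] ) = [ - 8, sqrt( 13 )/13, 2*sqrt(19 )/19,2/3,sqrt(3 ), sqrt( 5),  3 , 4,7, 4*E, 9*sqrt ( 10)]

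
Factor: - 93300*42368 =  - 3952934400 = - 2^9*3^1*5^2 * 311^1*331^1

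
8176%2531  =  583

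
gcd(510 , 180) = 30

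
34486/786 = 43+344/393= 43.88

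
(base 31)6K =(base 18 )b8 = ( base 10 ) 206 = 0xCE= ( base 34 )62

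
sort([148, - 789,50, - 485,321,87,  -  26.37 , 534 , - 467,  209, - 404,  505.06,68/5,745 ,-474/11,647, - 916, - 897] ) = [ - 916, - 897, - 789, - 485, - 467, - 404, - 474/11, - 26.37, 68/5,  50, 87,148,209,321, 505.06,534,647  ,  745 ] 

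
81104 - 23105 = 57999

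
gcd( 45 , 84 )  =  3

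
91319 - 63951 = 27368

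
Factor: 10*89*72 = 2^4*3^2*5^1*89^1 = 64080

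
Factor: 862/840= 2^( - 2 )*3^( - 1)*5^(-1 )*7^( - 1)*431^1= 431/420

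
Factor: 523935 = 3^3*5^1*3881^1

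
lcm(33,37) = 1221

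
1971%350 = 221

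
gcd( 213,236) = 1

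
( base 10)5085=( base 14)1BD3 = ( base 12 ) 2b39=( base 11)3903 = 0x13DD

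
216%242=216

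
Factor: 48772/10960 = 89/20 = 2^ ( - 2 )*5^( - 1)*89^1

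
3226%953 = 367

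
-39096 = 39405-78501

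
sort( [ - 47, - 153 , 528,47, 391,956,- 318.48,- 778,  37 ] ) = [-778, - 318.48,  -  153,  -  47,37,47,391,528,956]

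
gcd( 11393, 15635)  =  1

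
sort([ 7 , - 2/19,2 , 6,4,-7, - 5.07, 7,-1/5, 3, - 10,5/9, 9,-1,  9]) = [-10,- 7, - 5.07, - 1,-1/5, - 2/19, 5/9, 2,3, 4,6, 7, 7, 9,9]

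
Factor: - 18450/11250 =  - 41/25 = - 5^(  -  2 )*41^1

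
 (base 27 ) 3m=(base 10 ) 103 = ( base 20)53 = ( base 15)6D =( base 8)147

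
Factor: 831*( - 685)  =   - 3^1*5^1*137^1*277^1 = - 569235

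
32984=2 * 16492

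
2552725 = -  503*( - 5075 )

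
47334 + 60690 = 108024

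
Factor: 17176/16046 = 76/71 = 2^2 *19^1*71^( -1) 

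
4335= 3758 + 577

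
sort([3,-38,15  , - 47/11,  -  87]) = [ - 87, - 38,-47/11,  3, 15]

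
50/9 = 50/9 = 5.56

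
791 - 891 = -100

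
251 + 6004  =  6255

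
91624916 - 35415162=56209754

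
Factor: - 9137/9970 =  - 2^( - 1 )*5^ ( - 1) * 997^( - 1 )*9137^1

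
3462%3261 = 201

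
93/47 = 93/47= 1.98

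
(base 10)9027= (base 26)d95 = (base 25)EB2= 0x2343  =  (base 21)k9i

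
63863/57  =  1120  +  23/57 = 1120.40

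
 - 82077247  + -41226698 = - 123303945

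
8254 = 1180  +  7074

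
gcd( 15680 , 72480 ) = 160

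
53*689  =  36517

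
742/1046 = 371/523 = 0.71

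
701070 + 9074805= 9775875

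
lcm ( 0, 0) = 0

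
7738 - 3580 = 4158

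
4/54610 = 2/27305 = 0.00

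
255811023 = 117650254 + 138160769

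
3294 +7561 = 10855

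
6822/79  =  6822/79=86.35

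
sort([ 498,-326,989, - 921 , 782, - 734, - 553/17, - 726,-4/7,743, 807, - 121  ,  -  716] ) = [ - 921, - 734, - 726, - 716,-326, - 121, - 553/17,- 4/7,  498,743, 782,807, 989] 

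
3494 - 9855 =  - 6361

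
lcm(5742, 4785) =28710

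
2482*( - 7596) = -18853272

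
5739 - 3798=1941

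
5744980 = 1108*5185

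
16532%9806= 6726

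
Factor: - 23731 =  - 19^1*1249^1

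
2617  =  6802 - 4185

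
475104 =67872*7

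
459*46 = 21114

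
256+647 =903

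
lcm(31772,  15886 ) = 31772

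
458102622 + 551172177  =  1009274799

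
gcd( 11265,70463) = 1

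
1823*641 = 1168543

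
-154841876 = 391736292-546578168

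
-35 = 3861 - 3896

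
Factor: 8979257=7^1*1282751^1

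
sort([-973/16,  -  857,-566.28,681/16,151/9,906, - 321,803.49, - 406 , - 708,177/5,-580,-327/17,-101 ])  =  [  -  857, -708, - 580,-566.28, - 406, - 321,  -  101,-973/16, - 327/17, 151/9,  177/5 , 681/16,803.49, 906] 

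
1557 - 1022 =535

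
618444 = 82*7542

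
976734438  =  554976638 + 421757800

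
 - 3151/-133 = 3151/133 = 23.69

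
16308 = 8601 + 7707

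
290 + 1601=1891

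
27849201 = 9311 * 2991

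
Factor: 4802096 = 2^4*13^1*23087^1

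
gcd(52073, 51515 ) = 1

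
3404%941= 581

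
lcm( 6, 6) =6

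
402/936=67/156  =  0.43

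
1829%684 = 461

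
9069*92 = 834348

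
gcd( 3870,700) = 10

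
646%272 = 102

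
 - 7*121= -847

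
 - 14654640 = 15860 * ( - 924) 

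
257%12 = 5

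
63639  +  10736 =74375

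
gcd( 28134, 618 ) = 6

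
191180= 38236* 5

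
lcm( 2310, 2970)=20790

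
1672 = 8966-7294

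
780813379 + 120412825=901226204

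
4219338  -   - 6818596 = 11037934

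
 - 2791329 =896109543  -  898900872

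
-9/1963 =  -1 + 1954/1963 = -0.00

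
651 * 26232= 17077032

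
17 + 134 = 151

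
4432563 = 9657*459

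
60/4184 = 15/1046 = 0.01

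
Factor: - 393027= - 3^1*131009^1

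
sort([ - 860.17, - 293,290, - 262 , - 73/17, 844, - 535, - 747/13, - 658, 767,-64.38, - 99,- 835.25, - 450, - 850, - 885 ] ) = [ - 885, - 860.17 , - 850, - 835.25,-658,  -  535, - 450, - 293, - 262, - 99,  -  64.38, -747/13, - 73/17,290,  767, 844]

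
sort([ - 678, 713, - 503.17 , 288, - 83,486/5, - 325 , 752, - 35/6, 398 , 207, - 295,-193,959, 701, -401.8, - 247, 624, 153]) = [ - 678, - 503.17, - 401.8, - 325,- 295, - 247, - 193, - 83, - 35/6 , 486/5,153,207,  288,398, 624,701,713,752, 959]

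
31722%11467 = 8788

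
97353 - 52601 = 44752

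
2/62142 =1/31071 = 0.00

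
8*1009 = 8072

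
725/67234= 725/67234= 0.01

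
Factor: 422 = 2^1*211^1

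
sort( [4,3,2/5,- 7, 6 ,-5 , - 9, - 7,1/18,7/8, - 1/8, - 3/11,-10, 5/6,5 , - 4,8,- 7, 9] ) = [-10, -9,-7,- 7, -7,-5, - 4,-3/11, - 1/8, 1/18, 2/5,5/6, 7/8,3,4,5, 6,8,9 ]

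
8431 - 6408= 2023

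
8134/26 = 312 + 11/13 =312.85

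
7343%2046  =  1205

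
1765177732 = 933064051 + 832113681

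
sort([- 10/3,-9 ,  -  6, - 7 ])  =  [-9,-7,  -  6,  -  10/3 ] 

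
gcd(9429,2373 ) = 21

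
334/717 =334/717 = 0.47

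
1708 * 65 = 111020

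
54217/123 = 54217/123 = 440.79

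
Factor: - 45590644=-2^2*11^1*233^1*4447^1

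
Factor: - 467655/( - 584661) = 5^1 * 7^( - 1)*  11^( - 1 )*2531^(-1)*31177^1 = 155885/194887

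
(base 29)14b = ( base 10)968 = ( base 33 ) TB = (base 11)800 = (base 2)1111001000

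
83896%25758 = 6622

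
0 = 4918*0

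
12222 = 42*291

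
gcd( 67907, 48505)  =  9701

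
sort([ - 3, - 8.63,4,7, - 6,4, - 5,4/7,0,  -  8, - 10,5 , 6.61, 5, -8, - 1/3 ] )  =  [ - 10, - 8.63 , - 8, - 8, - 6, - 5, - 3,-1/3, 0,4/7,4,  4,5,  5 , 6.61,7]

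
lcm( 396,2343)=28116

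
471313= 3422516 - 2951203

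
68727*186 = 12783222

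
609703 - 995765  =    -  386062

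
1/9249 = 1/9249 = 0.00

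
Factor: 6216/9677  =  2^3 * 3^1 * 7^1*37^1 * 9677^( - 1 ) 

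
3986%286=268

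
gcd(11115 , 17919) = 9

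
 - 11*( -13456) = 148016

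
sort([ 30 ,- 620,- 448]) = [ - 620, - 448,30]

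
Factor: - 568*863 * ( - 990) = 2^4*3^2*5^1*11^1 *71^1*863^1 = 485282160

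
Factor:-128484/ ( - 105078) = 258/211 = 2^1*3^1*43^1*211^( - 1)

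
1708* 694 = 1185352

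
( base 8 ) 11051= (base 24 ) 81H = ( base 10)4649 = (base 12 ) 2835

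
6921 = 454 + 6467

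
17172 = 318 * 54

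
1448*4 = 5792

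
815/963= 815/963 = 0.85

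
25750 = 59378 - 33628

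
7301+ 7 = 7308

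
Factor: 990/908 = 495/454 = 2^(-1)*3^2*5^1*11^1*227^( - 1 ) 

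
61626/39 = 20542/13= 1580.15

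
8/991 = 8/991 = 0.01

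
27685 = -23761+51446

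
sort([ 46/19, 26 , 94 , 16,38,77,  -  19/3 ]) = [  -  19/3, 46/19, 16,26, 38,77,94 ] 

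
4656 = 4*1164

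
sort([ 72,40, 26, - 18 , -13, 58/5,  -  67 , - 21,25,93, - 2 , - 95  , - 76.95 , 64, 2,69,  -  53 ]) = [ - 95, - 76.95,  -  67 , - 53, - 21, -18, - 13, - 2,2,58/5,  25,26,40, 64, 69,  72,93] 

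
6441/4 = 6441/4 =1610.25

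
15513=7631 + 7882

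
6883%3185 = 513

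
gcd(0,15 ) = 15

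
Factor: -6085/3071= - 5^1*37^( - 1 )*83^( - 1) * 1217^1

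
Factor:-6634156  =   - 2^2*29^1*57191^1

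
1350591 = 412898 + 937693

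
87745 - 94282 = -6537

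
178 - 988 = -810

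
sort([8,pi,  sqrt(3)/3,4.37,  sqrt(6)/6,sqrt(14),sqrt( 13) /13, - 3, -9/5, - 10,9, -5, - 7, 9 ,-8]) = [ - 10,  -  8 ,  -  7,  -  5, - 3  ,-9/5,sqrt(13) /13, sqrt ( 6)/6,sqrt( 3)/3,pi  ,  sqrt (14 ),4.37,8, 9, 9 ]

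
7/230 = 7/230   =  0.03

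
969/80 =969/80 = 12.11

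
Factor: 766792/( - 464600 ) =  - 949/575 = - 5^( - 2)*13^1*23^(  -  1)*73^1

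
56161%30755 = 25406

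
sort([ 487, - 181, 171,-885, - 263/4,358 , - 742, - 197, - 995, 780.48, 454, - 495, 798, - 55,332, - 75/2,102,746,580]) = [ - 995, - 885, - 742, - 495, - 197, - 181,- 263/4, - 55,- 75/2,102,  171,332,358, 454, 487 , 580,746, 780.48,  798] 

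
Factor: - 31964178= -2^1*3^1*5327363^1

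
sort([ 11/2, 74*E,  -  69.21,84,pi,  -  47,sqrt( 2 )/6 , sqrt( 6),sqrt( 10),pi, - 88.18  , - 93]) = [ - 93 , - 88.18, - 69.21,-47,sqrt(2)/6,sqrt( 6),pi,pi,sqrt(10 ),11/2,84, 74*E] 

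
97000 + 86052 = 183052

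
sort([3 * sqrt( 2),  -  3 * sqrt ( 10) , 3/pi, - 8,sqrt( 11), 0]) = [- 3*sqrt( 10),  -  8 , 0,3/pi, sqrt(11 ), 3*sqrt (2)]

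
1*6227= 6227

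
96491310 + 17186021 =113677331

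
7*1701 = 11907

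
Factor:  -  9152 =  - 2^6*11^1*13^1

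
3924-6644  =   - 2720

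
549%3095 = 549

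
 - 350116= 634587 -984703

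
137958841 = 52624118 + 85334723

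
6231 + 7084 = 13315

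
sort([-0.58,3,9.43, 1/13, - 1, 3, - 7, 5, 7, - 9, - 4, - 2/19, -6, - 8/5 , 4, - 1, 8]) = [ - 9, - 7, - 6, - 4,- 8/5, - 1,- 1,  -  0.58, - 2/19, 1/13,3, 3,4 , 5, 7,8,9.43] 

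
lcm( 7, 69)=483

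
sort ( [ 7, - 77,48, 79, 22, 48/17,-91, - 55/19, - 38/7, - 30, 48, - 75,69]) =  [ - 91, - 77, - 75, - 30,-38/7, - 55/19,48/17, 7, 22 , 48  ,  48, 69, 79 ] 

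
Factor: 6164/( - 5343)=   -  2^2 * 3^(-1)*13^( - 1)* 23^1*67^1 * 137^(-1 )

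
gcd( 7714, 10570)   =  14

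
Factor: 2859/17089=3^1*23^( - 1)*743^( - 1)*953^1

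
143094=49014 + 94080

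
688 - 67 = 621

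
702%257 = 188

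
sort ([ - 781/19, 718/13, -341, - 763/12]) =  [  -  341, -763/12,-781/19, 718/13]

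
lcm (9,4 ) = 36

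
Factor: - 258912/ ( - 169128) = 124/81 = 2^2*3^( - 4) * 31^1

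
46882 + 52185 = 99067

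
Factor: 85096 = 2^3*11^1*967^1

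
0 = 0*570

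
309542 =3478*89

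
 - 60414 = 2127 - 62541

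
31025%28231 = 2794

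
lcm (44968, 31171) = 2743048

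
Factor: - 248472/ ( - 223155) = 952/855 = 2^3*3^( - 2) * 5^( - 1)*7^1 * 17^1 *19^( - 1 )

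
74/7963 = 74/7963 = 0.01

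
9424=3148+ 6276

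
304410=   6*50735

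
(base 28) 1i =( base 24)1M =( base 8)56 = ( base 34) 1c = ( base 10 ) 46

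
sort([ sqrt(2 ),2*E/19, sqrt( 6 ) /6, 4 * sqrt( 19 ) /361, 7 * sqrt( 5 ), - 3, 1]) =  [ - 3,4*  sqrt( 19 ) /361, 2*E/19,sqrt( 6 ) /6, 1,sqrt(2 ) , 7*sqrt(5)] 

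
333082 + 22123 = 355205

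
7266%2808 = 1650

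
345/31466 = 345/31466= 0.01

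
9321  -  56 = 9265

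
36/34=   18/17 = 1.06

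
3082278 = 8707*354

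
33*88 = 2904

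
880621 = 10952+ 869669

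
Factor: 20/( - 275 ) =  - 4/55 = - 2^2*5^(-1)*11^(-1 ) 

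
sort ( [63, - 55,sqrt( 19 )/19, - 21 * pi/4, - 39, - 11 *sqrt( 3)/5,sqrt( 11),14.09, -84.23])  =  [ - 84.23,  -  55,-39, - 21*pi/4, - 11*sqrt( 3)/5,sqrt( 19) /19,sqrt( 11 ),14.09, 63 ]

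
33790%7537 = 3642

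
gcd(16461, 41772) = 177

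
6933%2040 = 813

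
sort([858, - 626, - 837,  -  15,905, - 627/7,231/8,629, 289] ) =[ - 837,  -  626, - 627/7, - 15, 231/8, 289,  629,  858 , 905 ] 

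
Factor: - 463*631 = -463^1*631^1 = - 292153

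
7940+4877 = 12817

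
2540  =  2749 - 209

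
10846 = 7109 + 3737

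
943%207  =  115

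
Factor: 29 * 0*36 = 0^1 = 0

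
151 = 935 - 784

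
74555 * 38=2833090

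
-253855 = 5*( - 50771)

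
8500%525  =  100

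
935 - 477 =458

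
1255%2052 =1255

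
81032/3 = 27010  +  2/3  =  27010.67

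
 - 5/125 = -1/25 = - 0.04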